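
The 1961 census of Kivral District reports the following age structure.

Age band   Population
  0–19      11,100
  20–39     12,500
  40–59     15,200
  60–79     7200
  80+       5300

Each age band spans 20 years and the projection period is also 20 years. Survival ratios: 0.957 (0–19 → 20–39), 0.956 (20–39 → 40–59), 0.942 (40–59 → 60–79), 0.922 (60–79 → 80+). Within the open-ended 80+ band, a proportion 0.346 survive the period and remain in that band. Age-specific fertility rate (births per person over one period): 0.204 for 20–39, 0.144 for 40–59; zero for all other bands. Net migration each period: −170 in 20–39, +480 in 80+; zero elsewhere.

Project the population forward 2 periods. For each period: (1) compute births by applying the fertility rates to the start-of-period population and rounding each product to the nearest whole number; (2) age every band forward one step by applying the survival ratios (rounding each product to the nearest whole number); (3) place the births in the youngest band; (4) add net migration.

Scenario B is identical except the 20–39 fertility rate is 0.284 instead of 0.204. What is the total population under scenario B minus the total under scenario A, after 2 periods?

Call the groups 1 to 5, youngest first.
[period 1]
Births: 12500 × 0.204 = 2550 ; 15200 × 0.144 = 2189 ⇒ total 4739
Group 2: 11100 × 0.957 = 10623
Group 3: 12500 × 0.956 = 11950
Group 4: 15200 × 0.942 = 14318
Group 5: 7200 × 0.922 + 5300 × 0.346 = 6638 + 1834 = 8472
Net migration: Group 2 − 170 → 10453; Group 5 + 480 → 8952
→ [4739, 10453, 11950, 14318, 8952]
[period 2]
Births: 10453 × 0.204 = 2132 ; 11950 × 0.144 = 1721 ⇒ total 3853
Group 2: 4739 × 0.957 = 4535
Group 3: 10453 × 0.956 = 9993
Group 4: 11950 × 0.942 = 11257
Group 5: 14318 × 0.922 + 8952 × 0.346 = 13201 + 3097 = 16298
Net migration: Group 2 − 170 → 4365; Group 5 + 480 → 16778
→ [3853, 4365, 9993, 11257, 16778]
Scenario A total after 2 periods: 46246
Scenario B projection —
[period 1]
Births: 12500 × 0.284 = 3550 ; 15200 × 0.144 = 2189 ⇒ total 5739
Group 2: 11100 × 0.957 = 10623
Group 3: 12500 × 0.956 = 11950
Group 4: 15200 × 0.942 = 14318
Group 5: 7200 × 0.922 + 5300 × 0.346 = 6638 + 1834 = 8472
Net migration: Group 2 − 170 → 10453; Group 5 + 480 → 8952
→ [5739, 10453, 11950, 14318, 8952]
[period 2]
Births: 10453 × 0.284 = 2969 ; 11950 × 0.144 = 1721 ⇒ total 4690
Group 2: 5739 × 0.957 = 5492
Group 3: 10453 × 0.956 = 9993
Group 4: 11950 × 0.942 = 11257
Group 5: 14318 × 0.922 + 8952 × 0.346 = 13201 + 3097 = 16298
Net migration: Group 2 − 170 → 5322; Group 5 + 480 → 16778
→ [4690, 5322, 9993, 11257, 16778]
Scenario B total after 2 periods: 48040
Difference B − A = 48040 − 46246 = 1794

1794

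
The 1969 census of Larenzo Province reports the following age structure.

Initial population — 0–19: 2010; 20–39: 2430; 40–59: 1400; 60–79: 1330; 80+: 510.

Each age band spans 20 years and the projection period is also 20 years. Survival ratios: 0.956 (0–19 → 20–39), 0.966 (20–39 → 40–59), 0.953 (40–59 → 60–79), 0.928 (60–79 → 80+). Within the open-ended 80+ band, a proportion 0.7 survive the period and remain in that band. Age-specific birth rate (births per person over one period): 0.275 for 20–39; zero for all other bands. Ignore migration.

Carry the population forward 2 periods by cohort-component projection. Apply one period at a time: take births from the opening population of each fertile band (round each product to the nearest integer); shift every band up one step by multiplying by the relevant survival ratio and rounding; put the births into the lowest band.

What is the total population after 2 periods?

Call the groups 1 to 5, youngest first.
Period 1:
Births: 2430 × 0.275 = 668
Group 2: 2010 × 0.956 = 1922
Group 3: 2430 × 0.966 = 2347
Group 4: 1400 × 0.953 = 1334
Group 5: 1330 × 0.928 + 510 × 0.7 = 1234 + 357 = 1591
End of period: [668, 1922, 2347, 1334, 1591]
Period 2:
Births: 1922 × 0.275 = 529
Group 2: 668 × 0.956 = 639
Group 3: 1922 × 0.966 = 1857
Group 4: 2347 × 0.953 = 2237
Group 5: 1334 × 0.928 + 1591 × 0.7 = 1238 + 1114 = 2352
End of period: [529, 639, 1857, 2237, 2352]
Total after period 2: 529 + 639 + 1857 + 2237 + 2352 = 7614

7614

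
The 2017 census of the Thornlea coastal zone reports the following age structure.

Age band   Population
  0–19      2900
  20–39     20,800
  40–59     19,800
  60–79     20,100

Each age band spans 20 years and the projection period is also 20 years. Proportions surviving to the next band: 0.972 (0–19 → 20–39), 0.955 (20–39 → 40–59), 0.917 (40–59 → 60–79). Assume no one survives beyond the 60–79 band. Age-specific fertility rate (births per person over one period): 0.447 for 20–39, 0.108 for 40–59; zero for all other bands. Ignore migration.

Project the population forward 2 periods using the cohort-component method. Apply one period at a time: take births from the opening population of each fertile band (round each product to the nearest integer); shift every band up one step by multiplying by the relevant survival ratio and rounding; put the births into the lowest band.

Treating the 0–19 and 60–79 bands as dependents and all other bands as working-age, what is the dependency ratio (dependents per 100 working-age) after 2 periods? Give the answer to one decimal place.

156.6

After projecting period 1:
Births: 20800 * 0.447 = 9298  |  19800 * 0.108 = 2138 — total 11436
20–39: 2900 * 0.972 = 2819
40–59: 20800 * 0.955 = 19864
60–79: 19800 * 0.917 = 18157
Giving 11436 / 2819 / 19864 / 18157.
After projecting period 2:
Births: 2819 * 0.447 = 1260  |  19864 * 0.108 = 2145 — total 3405
20–39: 11436 * 0.972 = 11116
40–59: 2819 * 0.955 = 2692
60–79: 19864 * 0.917 = 18215
Giving 3405 / 11116 / 2692 / 18215.
Dependents (band 0–19 + band 60–79) = 3405 + 18215 = 21620; working-age = 13808; ratio = 21620/13808 × 100 = 156.6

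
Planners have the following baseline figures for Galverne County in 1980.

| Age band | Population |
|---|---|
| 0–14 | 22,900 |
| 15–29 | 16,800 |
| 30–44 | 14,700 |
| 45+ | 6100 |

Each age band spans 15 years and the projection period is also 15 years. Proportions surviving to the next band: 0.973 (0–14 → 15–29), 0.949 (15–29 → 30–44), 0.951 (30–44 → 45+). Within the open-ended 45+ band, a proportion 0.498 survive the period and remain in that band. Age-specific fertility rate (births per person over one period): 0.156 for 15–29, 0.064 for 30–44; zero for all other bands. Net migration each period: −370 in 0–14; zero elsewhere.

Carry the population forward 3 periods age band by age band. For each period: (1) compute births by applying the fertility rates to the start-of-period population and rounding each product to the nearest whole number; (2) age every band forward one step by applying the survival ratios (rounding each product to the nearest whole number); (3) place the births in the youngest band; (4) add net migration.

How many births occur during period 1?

3562

— Period 1 —
Births: 16800 × 0.156 = 2621  |  14700 × 0.064 = 941 → total 3562
15–29: 22900 × 0.973 = 22282
30–44: 16800 × 0.949 = 15943
45+: 14700 × 0.951 + 6100 × 0.498 = 13980 + 3038 = 17018
Net migration: 0–14 − 370 → 3192
→ [3192, 22282, 15943, 17018]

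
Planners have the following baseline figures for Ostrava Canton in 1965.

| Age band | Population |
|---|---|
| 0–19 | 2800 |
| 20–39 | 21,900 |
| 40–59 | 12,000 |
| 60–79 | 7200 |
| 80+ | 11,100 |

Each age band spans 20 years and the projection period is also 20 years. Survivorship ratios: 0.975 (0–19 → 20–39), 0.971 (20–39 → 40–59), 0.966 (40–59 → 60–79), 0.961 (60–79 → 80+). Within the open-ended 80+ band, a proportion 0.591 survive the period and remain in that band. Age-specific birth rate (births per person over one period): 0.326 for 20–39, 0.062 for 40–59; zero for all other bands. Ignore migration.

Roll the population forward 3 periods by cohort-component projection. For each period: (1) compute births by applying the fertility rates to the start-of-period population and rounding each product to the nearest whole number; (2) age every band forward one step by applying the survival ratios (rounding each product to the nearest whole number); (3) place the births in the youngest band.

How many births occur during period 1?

[period 1]
Births: 21900 × 0.326 = 7139  |  12000 × 0.062 = 744 — total 7883
20–39: 2800 × 0.975 = 2730
40–59: 21900 × 0.971 = 21265
60–79: 12000 × 0.966 = 11592
80+: 7200 × 0.961 + 11100 × 0.591 = 6919 + 6560 = 13479
→ [7883, 2730, 21265, 11592, 13479]

7883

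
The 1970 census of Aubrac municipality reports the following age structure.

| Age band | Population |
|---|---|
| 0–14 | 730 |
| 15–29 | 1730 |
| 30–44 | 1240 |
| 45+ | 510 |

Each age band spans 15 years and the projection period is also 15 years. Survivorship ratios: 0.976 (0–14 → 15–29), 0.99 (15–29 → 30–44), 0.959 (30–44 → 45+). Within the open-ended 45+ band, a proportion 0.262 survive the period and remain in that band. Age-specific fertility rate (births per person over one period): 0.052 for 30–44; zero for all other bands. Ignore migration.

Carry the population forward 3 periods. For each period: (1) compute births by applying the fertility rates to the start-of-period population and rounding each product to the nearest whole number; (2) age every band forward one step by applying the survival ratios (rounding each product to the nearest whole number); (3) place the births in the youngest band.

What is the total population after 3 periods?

[period 1]
Births: 1240 × 0.052 = 64
15–29: 730 × 0.976 = 712
30–44: 1730 × 0.99 = 1713
45+: 1240 × 0.959 + 510 × 0.262 = 1189 + 134 = 1323
→ [64, 712, 1713, 1323]
[period 2]
Births: 1713 × 0.052 = 89
15–29: 64 × 0.976 = 62
30–44: 712 × 0.99 = 705
45+: 1713 × 0.959 + 1323 × 0.262 = 1643 + 347 = 1990
→ [89, 62, 705, 1990]
[period 3]
Births: 705 × 0.052 = 37
15–29: 89 × 0.976 = 87
30–44: 62 × 0.99 = 61
45+: 705 × 0.959 + 1990 × 0.262 = 676 + 521 = 1197
→ [37, 87, 61, 1197]
Total after period 3: 37 + 87 + 61 + 1197 = 1382

1382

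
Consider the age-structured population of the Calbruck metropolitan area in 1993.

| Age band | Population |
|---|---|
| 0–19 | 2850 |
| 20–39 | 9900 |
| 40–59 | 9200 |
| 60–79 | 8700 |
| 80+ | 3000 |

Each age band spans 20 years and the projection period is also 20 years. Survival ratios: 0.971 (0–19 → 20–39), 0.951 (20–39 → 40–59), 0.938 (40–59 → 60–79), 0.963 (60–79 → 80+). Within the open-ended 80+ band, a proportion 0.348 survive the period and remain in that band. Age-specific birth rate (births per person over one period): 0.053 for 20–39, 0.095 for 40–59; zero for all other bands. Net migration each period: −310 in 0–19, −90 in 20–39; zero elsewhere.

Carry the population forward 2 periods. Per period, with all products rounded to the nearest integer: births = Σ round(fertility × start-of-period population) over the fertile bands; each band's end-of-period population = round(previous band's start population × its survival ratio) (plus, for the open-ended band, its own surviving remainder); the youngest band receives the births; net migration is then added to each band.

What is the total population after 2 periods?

(Bands numbered youngest = 1 to oldest = 5.)
Period 1.
Births: 9900 × 0.053 = 525  |  9200 × 0.095 = 874 — total 1399
Band 2: 2850 × 0.971 = 2767
Band 3: 9900 × 0.951 = 9415
Band 4: 9200 × 0.938 = 8630
Band 5: 8700 × 0.963 + 3000 × 0.348 = 8378 + 1044 = 9422
Net migration: Band 1 − 310 → 1089; Band 2 − 90 → 2677
Giving 1089 / 2677 / 9415 / 8630 / 9422.
Period 2.
Births: 2677 × 0.053 = 142  |  9415 × 0.095 = 894 — total 1036
Band 2: 1089 × 0.971 = 1057
Band 3: 2677 × 0.951 = 2546
Band 4: 9415 × 0.938 = 8831
Band 5: 8630 × 0.963 + 9422 × 0.348 = 8311 + 3279 = 11590
Net migration: Band 1 − 310 → 726; Band 2 − 90 → 967
Giving 726 / 967 / 2546 / 8831 / 11590.
Total after period 2: 726 + 967 + 2546 + 8831 + 11590 = 24660

24660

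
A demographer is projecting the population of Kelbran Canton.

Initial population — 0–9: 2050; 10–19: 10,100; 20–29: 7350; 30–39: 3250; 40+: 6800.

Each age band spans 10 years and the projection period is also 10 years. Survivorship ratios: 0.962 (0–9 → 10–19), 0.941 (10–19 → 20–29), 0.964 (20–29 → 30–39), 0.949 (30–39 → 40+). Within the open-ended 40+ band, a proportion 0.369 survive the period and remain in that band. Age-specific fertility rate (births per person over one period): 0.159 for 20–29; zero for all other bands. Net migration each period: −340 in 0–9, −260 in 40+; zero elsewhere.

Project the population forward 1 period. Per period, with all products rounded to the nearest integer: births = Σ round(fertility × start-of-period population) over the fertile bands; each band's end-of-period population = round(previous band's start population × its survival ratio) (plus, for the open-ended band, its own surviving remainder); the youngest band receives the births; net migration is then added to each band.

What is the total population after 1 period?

24723

(Bands numbered youngest = 1 to oldest = 5.)
Period 1:
Births: 7350 × 0.159 = 1169
Band 2: 2050 × 0.962 = 1972
Band 3: 10100 × 0.941 = 9504
Band 4: 7350 × 0.964 = 7085
Band 5: 3250 × 0.949 + 6800 × 0.369 = 3084 + 2509 = 5593
Net migration: Band 1 − 340 → 829; Band 5 − 260 → 5333
Giving 829 / 1972 / 9504 / 7085 / 5333.
Total after period 1: 829 + 1972 + 9504 + 7085 + 5333 = 24723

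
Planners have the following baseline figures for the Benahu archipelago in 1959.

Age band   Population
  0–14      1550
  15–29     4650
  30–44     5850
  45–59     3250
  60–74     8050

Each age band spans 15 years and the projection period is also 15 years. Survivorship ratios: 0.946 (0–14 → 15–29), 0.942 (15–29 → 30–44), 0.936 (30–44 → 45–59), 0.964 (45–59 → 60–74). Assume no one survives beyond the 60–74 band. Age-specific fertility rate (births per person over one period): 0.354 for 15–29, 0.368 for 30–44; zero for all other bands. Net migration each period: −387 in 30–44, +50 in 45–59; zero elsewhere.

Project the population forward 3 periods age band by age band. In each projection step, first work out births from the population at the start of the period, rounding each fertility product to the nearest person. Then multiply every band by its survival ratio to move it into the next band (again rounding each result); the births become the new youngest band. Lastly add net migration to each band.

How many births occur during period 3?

Period 1.
Births: 4650 * 0.354 = 1646 ; 5850 * 0.368 = 2153 — total 3799
15–29: 1550 * 0.946 = 1466
30–44: 4650 * 0.942 = 4380
45–59: 5850 * 0.936 = 5476
60–74: 3250 * 0.964 = 3133
Net migration: 30–44 − 387 → 3993; 45–59 + 50 → 5526
→ [3799, 1466, 3993, 5526, 3133]
Period 2.
Births: 1466 * 0.354 = 519 ; 3993 * 0.368 = 1469 — total 1988
15–29: 3799 * 0.946 = 3594
30–44: 1466 * 0.942 = 1381
45–59: 3993 * 0.936 = 3737
60–74: 5526 * 0.964 = 5327
Net migration: 30–44 − 387 → 994; 45–59 + 50 → 3787
→ [1988, 3594, 994, 3787, 5327]
Period 3.
Births: 3594 * 0.354 = 1272 ; 994 * 0.368 = 366 — total 1638
15–29: 1988 * 0.946 = 1881
30–44: 3594 * 0.942 = 3386
45–59: 994 * 0.936 = 930
60–74: 3787 * 0.964 = 3651
Net migration: 30–44 − 387 → 2999; 45–59 + 50 → 980
→ [1638, 1881, 2999, 980, 3651]

1638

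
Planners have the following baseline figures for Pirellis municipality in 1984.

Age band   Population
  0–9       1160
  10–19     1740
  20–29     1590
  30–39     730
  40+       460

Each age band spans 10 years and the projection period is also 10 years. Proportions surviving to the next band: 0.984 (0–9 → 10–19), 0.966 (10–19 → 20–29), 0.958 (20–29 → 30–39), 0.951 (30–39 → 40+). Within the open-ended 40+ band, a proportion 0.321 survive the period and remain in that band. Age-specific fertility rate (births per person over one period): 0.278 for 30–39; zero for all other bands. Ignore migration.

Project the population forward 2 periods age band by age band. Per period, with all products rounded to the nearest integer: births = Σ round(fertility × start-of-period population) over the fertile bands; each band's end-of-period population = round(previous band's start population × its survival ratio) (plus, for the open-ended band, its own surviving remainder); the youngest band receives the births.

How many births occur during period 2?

Let group 1 be 0–9 through group 5 = 40+.
[period 1]
Births: 730 * 0.278 = 203
Group 2: 1160 * 0.984 = 1141
Group 3: 1740 * 0.966 = 1681
Group 4: 1590 * 0.958 = 1523
Group 5: 730 * 0.951 + 460 * 0.321 = 694 + 148 = 842
Population now: 0–9=203, 10–19=1141, 20–29=1681, 30–39=1523, 40+=842
[period 2]
Births: 1523 * 0.278 = 423
Group 2: 203 * 0.984 = 200
Group 3: 1141 * 0.966 = 1102
Group 4: 1681 * 0.958 = 1610
Group 5: 1523 * 0.951 + 842 * 0.321 = 1448 + 270 = 1718
Population now: 0–9=423, 10–19=200, 20–29=1102, 30–39=1610, 40+=1718

423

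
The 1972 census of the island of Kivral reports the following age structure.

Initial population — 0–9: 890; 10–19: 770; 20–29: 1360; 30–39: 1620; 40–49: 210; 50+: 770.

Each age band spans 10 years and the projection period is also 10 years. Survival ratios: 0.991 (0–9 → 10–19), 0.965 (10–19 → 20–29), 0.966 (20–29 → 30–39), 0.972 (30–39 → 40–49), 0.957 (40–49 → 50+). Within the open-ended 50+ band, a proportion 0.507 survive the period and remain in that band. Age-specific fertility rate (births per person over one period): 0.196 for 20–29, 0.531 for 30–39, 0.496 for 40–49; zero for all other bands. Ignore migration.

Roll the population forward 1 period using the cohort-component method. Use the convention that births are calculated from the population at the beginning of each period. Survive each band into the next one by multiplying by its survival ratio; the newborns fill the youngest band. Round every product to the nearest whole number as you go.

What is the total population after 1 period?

6336

Numbering the groups 1..6 from youngest to oldest:
— Period 1 —
Births: 1360 * 0.196 = 267 ; 1620 * 0.531 = 860 ; 210 * 0.496 = 104 ⇒ total 1231
Group 2: 890 * 0.991 = 882
Group 3: 770 * 0.965 = 743
Group 4: 1360 * 0.966 = 1314
Group 5: 1620 * 0.972 = 1575
Group 6: 210 * 0.957 + 770 * 0.507 = 201 + 390 = 591
End of period: [1231, 882, 743, 1314, 1575, 591]
Total after period 1: 1231 + 882 + 743 + 1314 + 1575 + 591 = 6336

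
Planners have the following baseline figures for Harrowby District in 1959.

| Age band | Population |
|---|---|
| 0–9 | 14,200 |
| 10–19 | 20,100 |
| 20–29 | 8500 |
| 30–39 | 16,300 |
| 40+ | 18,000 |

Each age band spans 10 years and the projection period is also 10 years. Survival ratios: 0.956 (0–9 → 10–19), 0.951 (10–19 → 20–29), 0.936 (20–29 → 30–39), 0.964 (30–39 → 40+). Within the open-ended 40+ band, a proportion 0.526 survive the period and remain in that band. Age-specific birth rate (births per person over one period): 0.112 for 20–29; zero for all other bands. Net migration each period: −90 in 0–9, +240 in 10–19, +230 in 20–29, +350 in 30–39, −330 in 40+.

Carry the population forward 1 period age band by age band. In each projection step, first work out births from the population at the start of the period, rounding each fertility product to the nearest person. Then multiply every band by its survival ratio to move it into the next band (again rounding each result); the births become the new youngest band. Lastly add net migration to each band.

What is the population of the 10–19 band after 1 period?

Call the bands 1 to 5, youngest first.
[period 1]
Births: 8500 × 0.112 = 952
Band 2: 14200 × 0.956 = 13575
Band 3: 20100 × 0.951 = 19115
Band 4: 8500 × 0.936 = 7956
Band 5: 16300 × 0.964 + 18000 × 0.526 = 15713 + 9468 = 25181
Net migration: Band 1 − 90 → 862; Band 2 + 240 → 13815; Band 3 + 230 → 19345; Band 4 + 350 → 8306; Band 5 − 330 → 24851
Population now: 0–9=862, 10–19=13815, 20–29=19345, 30–39=8306, 40+=24851

13815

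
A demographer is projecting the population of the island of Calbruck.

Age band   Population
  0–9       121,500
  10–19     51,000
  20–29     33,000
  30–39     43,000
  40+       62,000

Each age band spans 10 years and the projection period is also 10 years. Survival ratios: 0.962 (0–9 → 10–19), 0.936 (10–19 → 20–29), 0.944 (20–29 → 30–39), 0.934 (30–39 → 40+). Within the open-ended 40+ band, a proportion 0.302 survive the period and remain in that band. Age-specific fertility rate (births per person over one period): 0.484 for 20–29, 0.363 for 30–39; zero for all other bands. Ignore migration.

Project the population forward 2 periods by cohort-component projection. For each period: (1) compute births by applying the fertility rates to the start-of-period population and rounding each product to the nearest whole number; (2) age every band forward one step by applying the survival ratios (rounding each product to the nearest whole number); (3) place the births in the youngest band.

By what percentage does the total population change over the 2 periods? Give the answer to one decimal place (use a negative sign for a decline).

Numbering the groups 1..5 from youngest to oldest:
After projecting period 1:
Births: 33000 * 0.484 = 15972, 43000 * 0.363 = 15609 ⇒ total 31581
Group 2: 121500 * 0.962 = 116883
Group 3: 51000 * 0.936 = 47736
Group 4: 33000 * 0.944 = 31152
Group 5: 43000 * 0.934 + 62000 * 0.302 = 40162 + 18724 = 58886
Giving 31581 / 116883 / 47736 / 31152 / 58886.
After projecting period 2:
Births: 47736 * 0.484 = 23104, 31152 * 0.363 = 11308 ⇒ total 34412
Group 2: 31581 * 0.962 = 30381
Group 3: 116883 * 0.936 = 109402
Group 4: 47736 * 0.944 = 45063
Group 5: 31152 * 0.934 + 58886 * 0.302 = 29096 + 17784 = 46880
Giving 34412 / 30381 / 109402 / 45063 / 46880.
Total: 310500 → 266138; change = -44362; percentage change = -14.3%

-14.3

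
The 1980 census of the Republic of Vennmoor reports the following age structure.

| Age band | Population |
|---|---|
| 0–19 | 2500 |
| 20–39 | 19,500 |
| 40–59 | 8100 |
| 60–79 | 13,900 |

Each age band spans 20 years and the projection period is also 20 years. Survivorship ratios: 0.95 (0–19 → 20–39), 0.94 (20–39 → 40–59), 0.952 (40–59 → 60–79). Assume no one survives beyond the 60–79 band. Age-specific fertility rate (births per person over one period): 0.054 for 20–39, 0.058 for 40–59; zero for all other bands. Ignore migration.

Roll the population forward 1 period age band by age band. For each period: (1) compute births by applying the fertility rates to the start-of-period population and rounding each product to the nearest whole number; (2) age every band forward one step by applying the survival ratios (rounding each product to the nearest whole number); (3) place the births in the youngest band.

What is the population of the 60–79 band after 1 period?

7711

Period 1.
Births: 19500 * 0.054 = 1053, 8100 * 0.058 = 470 — total 1523
20–39: 2500 * 0.95 = 2375
40–59: 19500 * 0.94 = 18330
60–79: 8100 * 0.952 = 7711
Population now: 0–19=1523, 20–39=2375, 40–59=18330, 60–79=7711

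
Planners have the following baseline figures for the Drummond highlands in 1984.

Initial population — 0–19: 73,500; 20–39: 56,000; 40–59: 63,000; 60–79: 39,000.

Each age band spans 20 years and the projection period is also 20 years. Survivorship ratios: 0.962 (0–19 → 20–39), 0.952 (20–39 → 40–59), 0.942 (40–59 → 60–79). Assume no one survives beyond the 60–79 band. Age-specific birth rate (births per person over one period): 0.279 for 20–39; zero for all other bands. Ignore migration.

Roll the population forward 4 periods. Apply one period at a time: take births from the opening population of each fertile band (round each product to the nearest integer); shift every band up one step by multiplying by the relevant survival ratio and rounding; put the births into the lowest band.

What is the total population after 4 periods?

(Bands numbered youngest = 1 to oldest = 4.)
After projecting period 1:
Births: 56000 × 0.279 = 15624
Band 2: 73500 × 0.962 = 70707
Band 3: 56000 × 0.952 = 53312
Band 4: 63000 × 0.942 = 59346
Giving 15624 / 70707 / 53312 / 59346.
After projecting period 2:
Births: 70707 × 0.279 = 19727
Band 2: 15624 × 0.962 = 15030
Band 3: 70707 × 0.952 = 67313
Band 4: 53312 × 0.942 = 50220
Giving 19727 / 15030 / 67313 / 50220.
After projecting period 3:
Births: 15030 × 0.279 = 4193
Band 2: 19727 × 0.962 = 18977
Band 3: 15030 × 0.952 = 14309
Band 4: 67313 × 0.942 = 63409
Giving 4193 / 18977 / 14309 / 63409.
After projecting period 4:
Births: 18977 × 0.279 = 5295
Band 2: 4193 × 0.962 = 4034
Band 3: 18977 × 0.952 = 18066
Band 4: 14309 × 0.942 = 13479
Giving 5295 / 4034 / 18066 / 13479.
Total after period 4: 5295 + 4034 + 18066 + 13479 = 40874

40874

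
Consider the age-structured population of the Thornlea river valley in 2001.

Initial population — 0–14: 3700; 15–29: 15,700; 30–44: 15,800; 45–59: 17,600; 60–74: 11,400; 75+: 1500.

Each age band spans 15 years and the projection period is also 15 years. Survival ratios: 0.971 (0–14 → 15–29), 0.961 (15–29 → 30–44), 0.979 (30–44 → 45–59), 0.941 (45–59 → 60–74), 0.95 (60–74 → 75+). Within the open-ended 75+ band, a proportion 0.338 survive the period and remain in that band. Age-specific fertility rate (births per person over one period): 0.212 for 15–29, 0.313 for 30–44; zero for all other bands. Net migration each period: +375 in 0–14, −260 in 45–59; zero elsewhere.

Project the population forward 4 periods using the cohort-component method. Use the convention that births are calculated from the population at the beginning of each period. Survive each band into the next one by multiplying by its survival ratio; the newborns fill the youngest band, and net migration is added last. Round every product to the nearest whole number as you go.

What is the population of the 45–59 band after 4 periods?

7641

Let band 1 be 0–14 through band 6 = 75+.
— Period 1 —
Births: 15700 × 0.212 = 3328, 15800 × 0.313 = 4945 → 8273
Band 2: 3700 × 0.971 = 3593
Band 3: 15700 × 0.961 = 15088
Band 4: 15800 × 0.979 = 15468
Band 5: 17600 × 0.941 = 16562
Band 6: 11400 × 0.95 + 1500 × 0.338 = 10830 + 507 = 11337
Net migration: Band 1 + 375 → 8648; Band 4 − 260 → 15208
Population now: 0–14=8648, 15–29=3593, 30–44=15088, 45–59=15208, 60–74=16562, 75+=11337
— Period 2 —
Births: 3593 × 0.212 = 762, 15088 × 0.313 = 4723 → 5485
Band 2: 8648 × 0.971 = 8397
Band 3: 3593 × 0.961 = 3453
Band 4: 15088 × 0.979 = 14771
Band 5: 15208 × 0.941 = 14311
Band 6: 16562 × 0.95 + 11337 × 0.338 = 15734 + 3832 = 19566
Net migration: Band 1 + 375 → 5860; Band 4 − 260 → 14511
Population now: 0–14=5860, 15–29=8397, 30–44=3453, 45–59=14511, 60–74=14311, 75+=19566
— Period 3 —
Births: 8397 × 0.212 = 1780, 3453 × 0.313 = 1081 → 2861
Band 2: 5860 × 0.971 = 5690
Band 3: 8397 × 0.961 = 8070
Band 4: 3453 × 0.979 = 3380
Band 5: 14511 × 0.941 = 13655
Band 6: 14311 × 0.95 + 19566 × 0.338 = 13595 + 6613 = 20208
Net migration: Band 1 + 375 → 3236; Band 4 − 260 → 3120
Population now: 0–14=3236, 15–29=5690, 30–44=8070, 45–59=3120, 60–74=13655, 75+=20208
— Period 4 —
Births: 5690 × 0.212 = 1206, 8070 × 0.313 = 2526 → 3732
Band 2: 3236 × 0.971 = 3142
Band 3: 5690 × 0.961 = 5468
Band 4: 8070 × 0.979 = 7901
Band 5: 3120 × 0.941 = 2936
Band 6: 13655 × 0.95 + 20208 × 0.338 = 12972 + 6830 = 19802
Net migration: Band 1 + 375 → 4107; Band 4 − 260 → 7641
Population now: 0–14=4107, 15–29=3142, 30–44=5468, 45–59=7641, 60–74=2936, 75+=19802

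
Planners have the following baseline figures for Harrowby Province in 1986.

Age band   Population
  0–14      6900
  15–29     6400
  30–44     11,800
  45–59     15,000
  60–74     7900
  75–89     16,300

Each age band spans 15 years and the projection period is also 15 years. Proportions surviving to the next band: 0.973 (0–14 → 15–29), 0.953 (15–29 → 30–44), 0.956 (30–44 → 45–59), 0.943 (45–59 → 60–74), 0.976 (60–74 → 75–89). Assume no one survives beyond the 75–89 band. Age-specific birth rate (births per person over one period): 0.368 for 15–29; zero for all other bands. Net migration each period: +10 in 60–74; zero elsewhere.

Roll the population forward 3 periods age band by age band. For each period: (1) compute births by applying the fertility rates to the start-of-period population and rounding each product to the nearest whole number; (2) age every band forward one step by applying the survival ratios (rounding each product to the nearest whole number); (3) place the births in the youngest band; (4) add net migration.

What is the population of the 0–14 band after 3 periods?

843

(Groups numbered youngest = 1 to oldest = 6.)
Period 1.
Births: 6400 × 0.368 = 2355
Group 2: 6900 × 0.973 = 6714
Group 3: 6400 × 0.953 = 6099
Group 4: 11800 × 0.956 = 11281
Group 5: 15000 × 0.943 = 14145
Group 6: 7900 × 0.976 = 7710
Net migration: Group 5 + 10 → 14155
Population now: 0–14=2355, 15–29=6714, 30–44=6099, 45–59=11281, 60–74=14155, 75–89=7710
Period 2.
Births: 6714 × 0.368 = 2471
Group 2: 2355 × 0.973 = 2291
Group 3: 6714 × 0.953 = 6398
Group 4: 6099 × 0.956 = 5831
Group 5: 11281 × 0.943 = 10638
Group 6: 14155 × 0.976 = 13815
Net migration: Group 5 + 10 → 10648
Population now: 0–14=2471, 15–29=2291, 30–44=6398, 45–59=5831, 60–74=10648, 75–89=13815
Period 3.
Births: 2291 × 0.368 = 843
Group 2: 2471 × 0.973 = 2404
Group 3: 2291 × 0.953 = 2183
Group 4: 6398 × 0.956 = 6116
Group 5: 5831 × 0.943 = 5499
Group 6: 10648 × 0.976 = 10392
Net migration: Group 5 + 10 → 5509
Population now: 0–14=843, 15–29=2404, 30–44=2183, 45–59=6116, 60–74=5509, 75–89=10392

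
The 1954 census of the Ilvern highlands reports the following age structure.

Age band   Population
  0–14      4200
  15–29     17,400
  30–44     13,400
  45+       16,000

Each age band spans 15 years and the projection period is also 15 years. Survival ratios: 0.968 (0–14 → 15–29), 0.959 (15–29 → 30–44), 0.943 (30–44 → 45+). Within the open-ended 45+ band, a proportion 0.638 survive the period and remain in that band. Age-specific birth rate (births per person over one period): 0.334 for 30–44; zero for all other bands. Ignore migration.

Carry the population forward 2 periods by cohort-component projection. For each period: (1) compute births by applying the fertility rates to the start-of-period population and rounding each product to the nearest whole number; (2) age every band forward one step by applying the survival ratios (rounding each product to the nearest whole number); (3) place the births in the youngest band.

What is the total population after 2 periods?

Call the groups 1 to 4, youngest first.
After projecting period 1:
Births: 13400 × 0.334 = 4476
Group 2: 4200 × 0.968 = 4066
Group 3: 17400 × 0.959 = 16687
Group 4: 13400 × 0.943 + 16000 × 0.638 = 12636 + 10208 = 22844
Giving 4476 / 4066 / 16687 / 22844.
After projecting period 2:
Births: 16687 × 0.334 = 5573
Group 2: 4476 × 0.968 = 4333
Group 3: 4066 × 0.959 = 3899
Group 4: 16687 × 0.943 + 22844 × 0.638 = 15736 + 14574 = 30310
Giving 5573 / 4333 / 3899 / 30310.
Total after period 2: 5573 + 4333 + 3899 + 30310 = 44115

44115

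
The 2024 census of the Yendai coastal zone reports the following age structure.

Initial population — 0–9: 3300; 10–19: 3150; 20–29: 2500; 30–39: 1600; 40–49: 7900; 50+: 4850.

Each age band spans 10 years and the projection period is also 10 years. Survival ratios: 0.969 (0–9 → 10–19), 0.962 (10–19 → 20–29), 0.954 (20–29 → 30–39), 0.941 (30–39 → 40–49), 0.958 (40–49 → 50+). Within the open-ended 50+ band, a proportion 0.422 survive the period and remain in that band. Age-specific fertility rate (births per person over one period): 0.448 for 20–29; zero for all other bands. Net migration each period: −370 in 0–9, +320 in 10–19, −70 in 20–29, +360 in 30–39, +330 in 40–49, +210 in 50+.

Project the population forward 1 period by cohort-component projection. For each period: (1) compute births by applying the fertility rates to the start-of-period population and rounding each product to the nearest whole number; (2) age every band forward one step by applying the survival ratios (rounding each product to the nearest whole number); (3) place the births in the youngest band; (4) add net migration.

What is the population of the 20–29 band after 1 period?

[period 1]
Births: 2500 × 0.448 = 1120
10–19: 3300 × 0.969 = 3198
20–29: 3150 × 0.962 = 3030
30–39: 2500 × 0.954 = 2385
40–49: 1600 × 0.941 = 1506
50+: 7900 × 0.958 + 4850 × 0.422 = 7568 + 2047 = 9615
Net migration: 0–9 − 370 → 750; 10–19 + 320 → 3518; 20–29 − 70 → 2960; 30–39 + 360 → 2745; 40–49 + 330 → 1836; 50+ + 210 → 9825
Population now: 0–9=750, 10–19=3518, 20–29=2960, 30–39=2745, 40–49=1836, 50+=9825

2960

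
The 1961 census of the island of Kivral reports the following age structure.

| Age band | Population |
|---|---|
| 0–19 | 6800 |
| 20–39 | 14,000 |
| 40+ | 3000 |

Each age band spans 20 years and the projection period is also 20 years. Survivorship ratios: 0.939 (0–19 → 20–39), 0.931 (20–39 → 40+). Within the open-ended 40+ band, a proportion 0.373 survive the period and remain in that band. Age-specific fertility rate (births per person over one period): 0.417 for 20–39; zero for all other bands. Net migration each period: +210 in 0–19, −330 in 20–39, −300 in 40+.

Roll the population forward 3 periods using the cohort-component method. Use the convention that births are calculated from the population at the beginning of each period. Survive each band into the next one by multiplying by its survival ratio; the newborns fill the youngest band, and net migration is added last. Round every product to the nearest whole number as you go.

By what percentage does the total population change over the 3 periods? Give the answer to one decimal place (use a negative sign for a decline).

Numbering the groups 1..3 from youngest to oldest:
Period 1.
Births: 14000 × 0.417 = 5838
Group 2: 6800 × 0.939 = 6385
Group 3: 14000 × 0.931 + 3000 × 0.373 = 13034 + 1119 = 14153
Net migration: Group 1 + 210 → 6048; Group 2 − 330 → 6055; Group 3 − 300 → 13853
Population now: 0–19=6048, 20–39=6055, 40+=13853
Period 2.
Births: 6055 × 0.417 = 2525
Group 2: 6048 × 0.939 = 5679
Group 3: 6055 × 0.931 + 13853 × 0.373 = 5637 + 5167 = 10804
Net migration: Group 1 + 210 → 2735; Group 2 − 330 → 5349; Group 3 − 300 → 10504
Population now: 0–19=2735, 20–39=5349, 40+=10504
Period 3.
Births: 5349 × 0.417 = 2231
Group 2: 2735 × 0.939 = 2568
Group 3: 5349 × 0.931 + 10504 × 0.373 = 4980 + 3918 = 8898
Net migration: Group 1 + 210 → 2441; Group 2 − 330 → 2238; Group 3 − 300 → 8598
Population now: 0–19=2441, 20–39=2238, 40+=8598
Total: 23800 → 13277; change = -10523; percentage change = -44.2%

-44.2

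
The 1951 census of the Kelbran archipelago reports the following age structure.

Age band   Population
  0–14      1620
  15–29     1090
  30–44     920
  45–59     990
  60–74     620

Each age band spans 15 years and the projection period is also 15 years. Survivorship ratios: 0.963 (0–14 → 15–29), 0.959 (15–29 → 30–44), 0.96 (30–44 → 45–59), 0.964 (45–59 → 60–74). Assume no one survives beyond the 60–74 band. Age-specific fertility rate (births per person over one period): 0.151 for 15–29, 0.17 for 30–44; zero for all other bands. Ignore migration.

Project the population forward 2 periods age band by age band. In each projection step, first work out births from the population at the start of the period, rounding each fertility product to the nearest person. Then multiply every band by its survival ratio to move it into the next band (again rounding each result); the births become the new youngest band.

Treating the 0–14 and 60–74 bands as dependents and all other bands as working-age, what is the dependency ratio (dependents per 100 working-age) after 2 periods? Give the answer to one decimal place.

Call the groups 1 to 5, youngest first.
[period 1]
Births: 1090 × 0.151 = 165, 920 × 0.17 = 156 ⇒ total 321
Group 2: 1620 × 0.963 = 1560
Group 3: 1090 × 0.959 = 1045
Group 4: 920 × 0.96 = 883
Group 5: 990 × 0.964 = 954
Population now: 0–14=321, 15–29=1560, 30–44=1045, 45–59=883, 60–74=954
[period 2]
Births: 1560 × 0.151 = 236, 1045 × 0.17 = 178 ⇒ total 414
Group 2: 321 × 0.963 = 309
Group 3: 1560 × 0.959 = 1496
Group 4: 1045 × 0.96 = 1003
Group 5: 883 × 0.964 = 851
Population now: 0–14=414, 15–29=309, 30–44=1496, 45–59=1003, 60–74=851
Dependents (band 0–14 + band 60–74) = 414 + 851 = 1265; working-age = 2808; ratio = 1265/2808 × 100 = 45.0

45.0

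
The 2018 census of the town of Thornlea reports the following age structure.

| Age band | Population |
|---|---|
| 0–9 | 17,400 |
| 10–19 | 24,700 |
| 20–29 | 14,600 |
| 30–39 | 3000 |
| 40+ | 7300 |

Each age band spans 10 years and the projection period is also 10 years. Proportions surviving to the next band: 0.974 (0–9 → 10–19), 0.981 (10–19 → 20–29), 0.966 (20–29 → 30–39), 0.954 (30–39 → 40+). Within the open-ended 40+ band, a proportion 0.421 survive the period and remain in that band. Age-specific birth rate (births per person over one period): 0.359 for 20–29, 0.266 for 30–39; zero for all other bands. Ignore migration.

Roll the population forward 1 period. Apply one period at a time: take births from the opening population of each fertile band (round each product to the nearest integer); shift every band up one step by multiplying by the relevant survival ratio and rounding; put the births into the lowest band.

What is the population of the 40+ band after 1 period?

5935

Period 1:
Births: 14600 * 0.359 = 5241  |  3000 * 0.266 = 798 → 6039
10–19: 17400 * 0.974 = 16948
20–29: 24700 * 0.981 = 24231
30–39: 14600 * 0.966 = 14104
40+: 3000 * 0.954 + 7300 * 0.421 = 2862 + 3073 = 5935
Giving 6039 / 16948 / 24231 / 14104 / 5935.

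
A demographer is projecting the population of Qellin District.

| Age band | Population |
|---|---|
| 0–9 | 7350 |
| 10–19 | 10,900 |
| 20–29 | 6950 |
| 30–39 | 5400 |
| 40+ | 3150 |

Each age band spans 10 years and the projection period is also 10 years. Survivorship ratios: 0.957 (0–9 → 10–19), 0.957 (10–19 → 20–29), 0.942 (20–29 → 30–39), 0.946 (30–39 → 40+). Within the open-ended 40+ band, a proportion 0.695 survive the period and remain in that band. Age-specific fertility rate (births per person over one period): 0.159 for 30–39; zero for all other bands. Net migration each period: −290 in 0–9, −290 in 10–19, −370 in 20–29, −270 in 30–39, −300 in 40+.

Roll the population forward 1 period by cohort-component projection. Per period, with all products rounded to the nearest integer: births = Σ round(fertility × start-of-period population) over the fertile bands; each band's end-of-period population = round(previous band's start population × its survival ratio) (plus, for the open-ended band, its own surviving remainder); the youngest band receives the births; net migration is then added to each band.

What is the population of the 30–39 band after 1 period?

Numbering the groups 1..5 from youngest to oldest:
— Period 1 —
Births: 5400 × 0.159 = 859
Group 2: 7350 × 0.957 = 7034
Group 3: 10900 × 0.957 = 10431
Group 4: 6950 × 0.942 = 6547
Group 5: 5400 × 0.946 + 3150 × 0.695 = 5108 + 2189 = 7297
Net migration: Group 1 − 290 → 569; Group 2 − 290 → 6744; Group 3 − 370 → 10061; Group 4 − 270 → 6277; Group 5 − 300 → 6997
End of period: [569, 6744, 10061, 6277, 6997]

6277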